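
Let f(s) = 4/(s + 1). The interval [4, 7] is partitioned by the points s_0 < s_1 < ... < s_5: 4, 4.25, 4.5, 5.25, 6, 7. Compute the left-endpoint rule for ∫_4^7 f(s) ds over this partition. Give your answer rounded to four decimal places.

Subinterval widths: 0.25, 0.25, 0.75, 0.75, 1.
Left endpoints: 4, 4.25, 4.5, 5.25, 6.
f(4) = 0.8, f(4.25) = 16/21, f(4.5) = 8/11, f(5.25) = 0.64, f(6) = 4/7.
Sum = Σ Δs_i · f(s_i).
Sum ≈ 1.9874.

1.9874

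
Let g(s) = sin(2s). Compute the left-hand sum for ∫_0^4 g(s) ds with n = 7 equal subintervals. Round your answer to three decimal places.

Δs = (4 − 0)/7 = 4/7.
Left endpoints: 0, 4/7, 8/7, 12/7, 16/7, 20/7, 24/7.
g(0) ≈ 0.000, g(4/7) ≈ 0.910, g(8/7) ≈ 0.755, g(12/7) ≈ -0.283, g(16/7) ≈ -0.990, g(20/7) ≈ -0.539, g(24/7) ≈ 0.543.
Sum = Δs · [g(0) + g(4/7) + g(8/7) + ...].
Sum ≈ 0.226.

0.226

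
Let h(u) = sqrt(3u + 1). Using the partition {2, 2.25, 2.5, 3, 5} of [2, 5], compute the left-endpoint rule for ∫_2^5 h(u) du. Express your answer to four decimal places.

9.1397

Subinterval widths: 0.25, 0.25, 0.5, 2.
Left endpoints: 2, 2.25, 2.5, 3.
h(2) ≈ 2.6458, h(2.25) ≈ 2.7839, h(2.5) ≈ 2.9155, h(3) ≈ 3.1623.
Sum = Σ Δu_i · h(u_i).
Sum ≈ 9.1397.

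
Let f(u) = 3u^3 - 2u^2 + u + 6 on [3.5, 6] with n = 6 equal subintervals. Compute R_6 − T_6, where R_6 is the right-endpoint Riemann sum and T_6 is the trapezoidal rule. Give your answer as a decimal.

98.828125

R_6 ≈ 872.68736.
T_6 ≈ 773.85923.
R_6 − T_6 = 98.828125.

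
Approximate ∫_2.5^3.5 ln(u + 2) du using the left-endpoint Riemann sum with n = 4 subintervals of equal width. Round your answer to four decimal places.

1.5825

Δu = (3.5 − 2.5)/4 = 0.25.
Left endpoints: 2.5, 2.75, 3, 3.25.
f(2.5) ≈ 1.5041, f(2.75) ≈ 1.5581, f(3) ≈ 1.6094, f(3.25) ≈ 1.6582.
Sum = Δu · [f(2.5) + f(2.75) + f(3) + f(3.25)].
Sum ≈ 1.5825.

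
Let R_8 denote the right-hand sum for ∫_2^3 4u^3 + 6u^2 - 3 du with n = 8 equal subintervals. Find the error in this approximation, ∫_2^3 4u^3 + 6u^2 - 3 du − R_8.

-6.71875

Exact integral: ∫_2^3 f(u) du = 100.
R_8 = 106.71875.
Error = 100 − 106.71875 = -6.71875.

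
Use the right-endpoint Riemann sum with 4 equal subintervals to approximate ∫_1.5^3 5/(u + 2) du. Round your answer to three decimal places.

Δu = (3 − 1.5)/4 = 0.375.
Right endpoints: 1.875, 2.25, 2.625, 3.
f(1.875) = 40/31, f(2.25) = 20/17, f(2.625) = 40/37, f(3) = 1.
Sum = Δu · [f(1.875) + f(2.25) + f(2.625) + f(3)].
Sum ≈ 1.705.

1.705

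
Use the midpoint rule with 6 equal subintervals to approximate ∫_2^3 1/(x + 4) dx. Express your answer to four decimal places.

Δx = (3 − 2)/6 = 1/6.
Midpoints: 25/12, 2.25, 29/12, 31/12, 2.75, 35/12.
f(25/12) = 12/73, f(2.25) = 0.16, f(29/12) = 12/77, f(31/12) = 12/79, f(2.75) = 4/27, f(35/12) = 12/83.
Sum = Δx · [f(25/12) + f(2.25) + f(29/12) + ...].
Sum ≈ 0.1541.

0.1541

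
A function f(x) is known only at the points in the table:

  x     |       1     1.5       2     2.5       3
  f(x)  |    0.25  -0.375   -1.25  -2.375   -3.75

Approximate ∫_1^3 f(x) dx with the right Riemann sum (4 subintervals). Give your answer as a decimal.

-3.875

Δx = 0.5.
Sum = 0.5·[(-0.375) + (-1.25) + (-2.375) + (-3.75)] = -3.875.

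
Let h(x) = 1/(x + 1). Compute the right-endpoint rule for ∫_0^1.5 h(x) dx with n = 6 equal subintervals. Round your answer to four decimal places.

Δx = (1.5 − 0)/6 = 0.25.
Right endpoints: 0.25, 0.5, 0.75, 1, 1.25, 1.5.
h(0.25) = 0.8, h(0.5) = 2/3, h(0.75) = 4/7, h(1) = 0.5, h(1.25) = 4/9, h(1.5) = 0.4.
Sum = Δx · [h(0.25) + h(0.5) + h(0.75) + ...].
Sum ≈ 0.8456.

0.8456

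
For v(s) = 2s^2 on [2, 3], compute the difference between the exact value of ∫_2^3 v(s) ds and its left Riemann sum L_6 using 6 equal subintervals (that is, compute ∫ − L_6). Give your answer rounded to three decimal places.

Exact integral: ∫_2^3 v(s) ds ≈ 12.66667.
L_6 ≈ 11.84259.
Error ≈ 12.66667 − 11.84259 ≈ 0.824.

0.824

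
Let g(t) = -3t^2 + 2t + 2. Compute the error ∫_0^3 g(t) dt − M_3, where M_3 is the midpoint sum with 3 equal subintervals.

-0.75

Exact integral: ∫_0^3 g(t) dt = -12.
M_3 = -11.25.
Error = -12 − (-11.25) = -0.75.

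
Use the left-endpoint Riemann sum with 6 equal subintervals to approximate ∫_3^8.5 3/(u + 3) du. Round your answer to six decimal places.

Δu = (8.5 − 3)/6 = 11/12.
Left endpoints: 3, 47/12, 29/6, 5.75, 20/3, 91/12.
f(3) = 0.5, f(47/12) = 36/83, f(29/6) = 18/47, f(5.75) = 12/35, f(20/3) = 9/29, f(91/12) = 36/127.
Sum = Δu · [f(3) + f(47/12) + f(29/6) + ...].
Sum ≈ 2.065599.

2.065599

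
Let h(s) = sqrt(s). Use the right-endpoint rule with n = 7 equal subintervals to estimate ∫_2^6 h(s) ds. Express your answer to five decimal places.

8.20408

Δs = (6 − 2)/7 = 4/7.
Right endpoints: 18/7, 22/7, 26/7, 30/7, 34/7, 38/7, 6.
h(18/7) ≈ 1.60357, h(22/7) ≈ 1.77281, h(26/7) ≈ 1.92725, h(30/7) ≈ 2.07020, h(34/7) ≈ 2.20389, h(38/7) ≈ 2.32993, h(6) ≈ 2.44949.
Sum = Δs · [h(18/7) + h(22/7) + h(26/7) + ...].
Sum ≈ 8.20408.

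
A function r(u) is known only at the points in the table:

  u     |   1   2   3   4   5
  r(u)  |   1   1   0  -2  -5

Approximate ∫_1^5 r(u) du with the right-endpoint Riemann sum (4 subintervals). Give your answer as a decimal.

Δu = 1.
Sum = 1·[1 + 0 + (-2) + (-5)] = -6.

-6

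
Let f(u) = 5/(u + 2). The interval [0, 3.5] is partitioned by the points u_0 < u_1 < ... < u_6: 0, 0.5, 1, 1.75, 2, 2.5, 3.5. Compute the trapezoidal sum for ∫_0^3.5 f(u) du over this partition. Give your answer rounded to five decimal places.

5.08996

Subinterval widths: 0.5, 0.5, 0.75, 0.25, 0.5, 1.
f(0) = 2.5, f(0.5) = 2, f(1) = 5/3, f(1.75) = 4/3, f(2) = 1.25, f(2.5) = 10/9, f(3.5) = 10/11.
On each subinterval the trapezoid contributes (Δu_i/2)·[f(u_{i-1}) + f(u_i)].
Sum ≈ 5.08996.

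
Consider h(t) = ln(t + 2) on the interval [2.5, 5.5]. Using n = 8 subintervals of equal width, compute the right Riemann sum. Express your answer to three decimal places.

Δt = (5.5 − 2.5)/8 = 0.375.
Right endpoints: 2.875, 3.25, 3.625, 4, 4.375, 4.75, 5.125, 5.5.
h(2.875) ≈ 1.584, h(3.25) ≈ 1.658, h(3.625) ≈ 1.727, h(4) ≈ 1.792, h(4.375) ≈ 1.852, h(4.75) ≈ 1.910, h(5.125) ≈ 1.964, h(5.5) ≈ 2.015.
Sum = Δt · [h(2.875) + h(3.25) + h(3.625) + ...].
Sum ≈ 5.438.

5.438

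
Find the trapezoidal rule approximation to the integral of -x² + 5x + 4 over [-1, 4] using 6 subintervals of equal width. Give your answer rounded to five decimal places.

35.25463

Δx = (4 − (-1))/6 = 5/6.
f(-1) = -2, f(-1/6) = 113/36, f(2/3) = 62/9, f(1.5) = 9.25, f(7/3) = 92/9, f(19/6) = 353/36, f(4) = 8.
T_6 = (Δx/2)·[f(x_0) + 2f(x_1) + ... + 2f(x_{5}) + f(x_6)].
Sum ≈ 35.25463.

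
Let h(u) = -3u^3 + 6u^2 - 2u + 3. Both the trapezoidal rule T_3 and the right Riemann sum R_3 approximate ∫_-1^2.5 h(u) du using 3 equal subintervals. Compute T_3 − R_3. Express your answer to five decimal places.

T_3 ≈ 9.3576389.
R_3 ≈ -5.4444444.
T_3 − R_3 ≈ 14.80208.

14.80208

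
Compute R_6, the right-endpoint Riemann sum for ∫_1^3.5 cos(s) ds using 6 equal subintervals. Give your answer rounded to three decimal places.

-1.483

Δs = (3.5 − 1)/6 = 5/12.
Right endpoints: 17/12, 11/6, 2.25, 8/3, 37/12, 3.5.
f(17/12) ≈ 0.154, f(11/6) ≈ -0.260, f(2.25) ≈ -0.628, f(8/3) ≈ -0.889, f(37/12) ≈ -0.998, f(3.5) ≈ -0.936.
Sum = Δs · [f(17/12) + f(11/6) + f(2.25) + ...].
Sum ≈ -1.483.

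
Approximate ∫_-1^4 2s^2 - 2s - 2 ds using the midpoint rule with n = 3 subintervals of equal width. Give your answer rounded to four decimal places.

16.0185

Δs = (4 − (-1))/3 = 5/3.
Midpoints: -1/6, 1.5, 19/6.
f(-1/6) = -29/18, f(1.5) = -0.5, f(19/6) = 211/18.
Sum = Δs · [f(-1/6) + f(1.5) + f(19/6)].
Sum ≈ 16.0185.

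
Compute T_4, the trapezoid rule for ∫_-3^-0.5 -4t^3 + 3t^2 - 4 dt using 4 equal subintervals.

Δt = (-0.5 − (-3))/4 = 0.625.
f(-3) = 131, f(-2.375) = 66.5078125, f(-1.75) = 26.625, f(-1.125) = 5.4921875, f(-0.5) = -2.75.
T_4 = (Δt/2)·[f(t_0) + 2f(t_1) + 2f(t_2) + 2f(t_3) + f(t_4)].
Sum = 101.71875.

101.71875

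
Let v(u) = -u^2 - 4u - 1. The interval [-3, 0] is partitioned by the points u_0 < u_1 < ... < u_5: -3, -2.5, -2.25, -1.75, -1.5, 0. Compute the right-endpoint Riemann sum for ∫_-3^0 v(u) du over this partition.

2.765625

Subinterval widths: 0.5, 0.25, 0.5, 0.25, 1.5.
Right endpoints: -2.5, -2.25, -1.75, -1.5, 0.
v(-2.5) = 2.75, v(-2.25) = 2.9375, v(-1.75) = 2.9375, v(-1.5) = 2.75, v(0) = -1.
Sum = Σ Δu_i · v(u_i).
Sum = 2.765625.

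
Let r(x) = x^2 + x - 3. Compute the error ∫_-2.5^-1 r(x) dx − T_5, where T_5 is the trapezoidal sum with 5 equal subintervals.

Exact integral: ∫_-2.5^-1 r(x) dx = -2.25.
T_5 = -2.2275.
Error = -2.25 − (-2.2275) = -0.0225.

-0.0225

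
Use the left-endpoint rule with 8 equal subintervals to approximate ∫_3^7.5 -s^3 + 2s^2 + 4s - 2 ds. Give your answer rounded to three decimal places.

Δs = (7.5 − 3)/8 = 0.5625.
Left endpoints: 3, 3.5625, 4.125, 4.6875, 5.25, 5.8125, 6.375, 6.9375.
f(3) = 1, f(3.5625) = -31049/4096, f(4.125) = -11089/512, f(4.6875) = -173267/4096, f(5.25) = -70.578125, f(5.8125) = -440549/4096, f(6.375) = -79003/512, f(6.9375) = -867887/4096.
Sum = Δs · [f(3) + f(3.5625) + f(4.125) + ...].
Sum ≈ -345.861.

-345.861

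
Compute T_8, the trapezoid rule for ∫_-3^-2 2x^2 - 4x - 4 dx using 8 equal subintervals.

Δx = (-2 − (-3))/8 = 0.125.
f(-3) = 26, f(-2.875) = 24.03125, f(-2.75) = 22.125, f(-2.625) = 20.28125, f(-2.5) = 18.5, f(-2.375) = 16.78125, f(-2.25) = 15.125, f(-2.125) = 13.53125, f(-2) = 12.
T_8 = (Δx/2)·[f(x_0) + 2f(x_1) + ... + 2f(x_{7}) + f(x_8)].
Sum = 18.671875.

18.671875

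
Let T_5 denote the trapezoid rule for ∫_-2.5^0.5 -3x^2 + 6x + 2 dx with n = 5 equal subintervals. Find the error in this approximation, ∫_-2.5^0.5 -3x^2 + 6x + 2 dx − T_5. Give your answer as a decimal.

0.54

Exact integral: ∫_-2.5^0.5 f(x) dx = -27.75.
T_5 = -28.29.
Error = -27.75 − (-28.29) = 0.54.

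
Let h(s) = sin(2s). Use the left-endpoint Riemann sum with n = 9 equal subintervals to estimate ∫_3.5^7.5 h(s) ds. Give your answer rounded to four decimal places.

Δs = (7.5 − 3.5)/9 = 4/9.
Left endpoints: 3.5, 71/18, 79/18, 29/6, 95/18, 103/18, 37/6, 119/18, 127/18.
h(3.5) ≈ 0.6570, h(71/18) ≈ 0.9994, h(79/18) ≈ 0.6028, h(29/6) ≈ -0.2395, h(95/18) ≈ -0.9047, h(103/18) ≈ -0.9009, h(37/6) ≈ -0.2309, h(119/18) ≈ 0.6098, h(127/18) ≈ 0.9997.
Sum = Δs · [h(3.5) + h(71/18) + h(79/18) + ...].
Sum ≈ 0.7078.

0.7078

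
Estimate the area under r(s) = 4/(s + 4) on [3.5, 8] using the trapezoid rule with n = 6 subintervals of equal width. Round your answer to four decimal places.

Δs = (8 − 3.5)/6 = 0.75.
r(3.5) = 8/15, r(4.25) = 16/33, r(5) = 4/9, r(5.75) = 16/39, r(6.5) = 8/21, r(7.25) = 16/45, r(8) = 1/3.
T_6 = (Δs/2)·[r(s_0) + 2r(s_1) + ... + 2r(s_{5}) + r(s_6)].
Sum ≈ 1.8820.

1.8820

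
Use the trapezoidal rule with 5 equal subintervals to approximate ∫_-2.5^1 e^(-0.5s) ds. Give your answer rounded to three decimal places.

Δs = (1 − (-2.5))/5 = 0.7.
f(-2.5) ≈ 3.490, f(-1.8) ≈ 2.460, f(-1.1) ≈ 1.733, f(-0.4) ≈ 1.221, f(0.3) ≈ 0.861, f(1) ≈ 0.607.
T_5 = (Δs/2)·[f(s_0) + 2f(s_1) + ... + 2f(s_{4}) + f(s_5)].
Sum ≈ 5.826.

5.826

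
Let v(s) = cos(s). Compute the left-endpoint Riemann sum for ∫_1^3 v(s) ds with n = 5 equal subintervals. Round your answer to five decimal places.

Δs = (3 − 1)/5 = 0.4.
Left endpoints: 1, 1.4, 1.8, 2.2, 2.6.
v(1) ≈ 0.54030, v(1.4) ≈ 0.16997, v(1.8) ≈ -0.22720, v(2.2) ≈ -0.58850, v(2.6) ≈ -0.85689.
Sum = Δs · [v(1) + v(1.4) + v(1.8) + v(2.2) + v(2.6)].
Sum ≈ -0.38493.

-0.38493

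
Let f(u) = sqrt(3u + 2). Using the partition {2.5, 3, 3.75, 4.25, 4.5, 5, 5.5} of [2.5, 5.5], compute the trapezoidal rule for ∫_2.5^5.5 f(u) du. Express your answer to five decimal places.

11.17191

Subinterval widths: 0.5, 0.75, 0.5, 0.25, 0.5, 0.5.
f(2.5) ≈ 3.08221, f(3) ≈ 3.31662, f(3.75) ≈ 3.64005, f(4.25) ≈ 3.84057, f(4.5) ≈ 3.93700, f(5) ≈ 4.12311, f(5.5) ≈ 4.30116.
On each subinterval the trapezoid contributes (Δu_i/2)·[f(u_{i-1}) + f(u_i)].
Sum ≈ 11.17191.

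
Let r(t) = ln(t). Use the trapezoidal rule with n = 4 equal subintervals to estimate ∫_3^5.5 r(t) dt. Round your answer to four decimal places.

Δt = (5.5 − 3)/4 = 0.625.
r(3) ≈ 1.0986, r(3.625) ≈ 1.2879, r(4.25) ≈ 1.4469, r(4.875) ≈ 1.5841, r(5.5) ≈ 1.7047.
T_4 = (Δt/2)·[r(t_0) + 2r(t_1) + 2r(t_2) + 2r(t_3) + r(t_4)].
Sum ≈ 3.5754.

3.5754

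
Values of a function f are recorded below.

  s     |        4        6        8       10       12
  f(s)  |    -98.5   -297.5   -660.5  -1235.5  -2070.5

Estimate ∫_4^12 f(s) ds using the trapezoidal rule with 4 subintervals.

-6556

Δs = 2.
T_4 = (2/2)·[(-98.5) + 2·(-297.5) + 2·(-660.5) + 2·(-1235.5) + (-2070.5)] = -6556.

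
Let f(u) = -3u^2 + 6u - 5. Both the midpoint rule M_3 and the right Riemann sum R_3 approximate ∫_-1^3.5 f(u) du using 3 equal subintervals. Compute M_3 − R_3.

12.65625

M_3 = -30.09375.
R_3 = -42.75.
M_3 − R_3 = 12.65625.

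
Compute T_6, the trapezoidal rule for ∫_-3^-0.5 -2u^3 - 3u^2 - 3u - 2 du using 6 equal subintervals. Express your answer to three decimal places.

Δu = (-0.5 − (-3))/6 = 5/12.
f(-3) = 34, f(-31/12) = 17461/864, f(-13/6) = 581/54, f(-1.75) = 4.78125, f(-4/3) = 38/27, f(-11/12) = -199/864, f(-0.5) = -1.
T_6 = (Δu/2)·[f(u_0) + 2f(u_1) + ... + 2f(u_{5}) + f(u_6)].
Sum ≈ 22.261.

22.261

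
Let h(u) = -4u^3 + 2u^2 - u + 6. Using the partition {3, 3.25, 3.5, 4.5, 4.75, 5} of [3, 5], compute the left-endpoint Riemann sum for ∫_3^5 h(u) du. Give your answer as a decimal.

Subinterval widths: 0.25, 0.25, 1, 0.25, 0.25.
Left endpoints: 3, 3.25, 3.5, 4.5, 4.75.
h(3) = -87, h(3.25) = -113.4375, h(3.5) = -144.5, h(4.5) = -322.5, h(4.75) = -382.3125.
Sum = Σ Δu_i · h(u_i).
Sum = -370.8125.

-370.8125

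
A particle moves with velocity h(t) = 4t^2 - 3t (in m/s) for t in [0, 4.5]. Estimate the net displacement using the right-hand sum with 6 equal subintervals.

118.125

Δt = (4.5 − 0)/6 = 0.75.
Right endpoints: 0.75, 1.5, 2.25, 3, 3.75, 4.5.
h(0.75) = 0, h(1.5) = 4.5, h(2.25) = 13.5, h(3) = 27, h(3.75) = 45, h(4.5) = 67.5.
Sum = Δt · [h(0.75) + h(1.5) + h(2.25) + ...].
Sum = 118.125.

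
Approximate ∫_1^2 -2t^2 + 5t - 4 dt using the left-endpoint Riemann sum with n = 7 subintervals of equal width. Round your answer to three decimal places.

-1.102

Δt = (2 − 1)/7 = 1/7.
Left endpoints: 1, 8/7, 9/7, 10/7, 11/7, 12/7, 13/7.
f(1) = -1, f(8/7) = -44/49, f(9/7) = -43/49, f(10/7) = -46/49, f(11/7) = -53/49, f(12/7) = -64/49, f(13/7) = -79/49.
Sum = Δt · [f(1) + f(8/7) + f(9/7) + ...].
Sum ≈ -1.102.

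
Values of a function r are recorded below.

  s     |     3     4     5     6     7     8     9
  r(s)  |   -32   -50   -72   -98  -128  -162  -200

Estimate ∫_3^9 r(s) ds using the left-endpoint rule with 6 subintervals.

Δs = 1.
Sum = 1·[(-32) + (-50) + (-72) + (-98) + (-128) + (-162)] = -542.

-542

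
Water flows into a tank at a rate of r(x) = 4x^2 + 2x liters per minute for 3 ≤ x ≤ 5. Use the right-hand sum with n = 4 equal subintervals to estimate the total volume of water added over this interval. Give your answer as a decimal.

Δx = (5 − 3)/4 = 0.5.
Right endpoints: 3.5, 4, 4.5, 5.
r(3.5) = 56, r(4) = 72, r(4.5) = 90, r(5) = 110.
Sum = Δx · [r(3.5) + r(4) + r(4.5) + r(5)].
Sum = 164.

164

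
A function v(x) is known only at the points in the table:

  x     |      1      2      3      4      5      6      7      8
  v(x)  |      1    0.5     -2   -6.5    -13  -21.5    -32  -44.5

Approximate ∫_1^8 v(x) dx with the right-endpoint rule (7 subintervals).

-119

Δx = 1.
Sum = 1·[0.5 + (-2) + (-6.5) + (-13) + (-21.5) + (-32) + (-44.5)] = -119.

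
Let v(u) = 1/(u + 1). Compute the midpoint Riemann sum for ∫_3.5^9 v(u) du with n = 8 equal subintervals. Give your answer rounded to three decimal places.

Δu = (9 − 3.5)/8 = 0.6875.
Midpoints: 3.84375, 4.53125, 5.21875, 5.90625, 6.59375, 7.28125, 7.96875, 8.65625.
v(3.84375) = 32/155, v(4.53125) = 32/177, v(5.21875) = 32/199, v(5.90625) = 32/221, v(6.59375) = 32/243, v(7.28125) = 32/265, v(7.96875) = 32/287, v(8.65625) = 32/309.
Sum = Δu · [v(3.84375) + v(4.53125) + v(5.21875) + ...].
Sum ≈ 0.798.

0.798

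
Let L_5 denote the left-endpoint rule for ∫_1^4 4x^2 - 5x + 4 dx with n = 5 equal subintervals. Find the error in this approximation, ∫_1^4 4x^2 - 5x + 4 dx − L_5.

12.78

Exact integral: ∫_1^4 f(x) dx = 58.5.
L_5 = 45.72.
Error = 58.5 − 45.72 = 12.78.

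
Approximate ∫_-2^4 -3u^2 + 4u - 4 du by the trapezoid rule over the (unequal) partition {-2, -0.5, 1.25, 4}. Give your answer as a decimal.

-86.765625

Subinterval widths: 1.5, 1.75, 2.75.
f(-2) = -24, f(-0.5) = -6.75, f(1.25) = -3.6875, f(4) = -36.
On each subinterval the trapezoid contributes (Δu_i/2)·[f(u_{i-1}) + f(u_i)].
Sum = -86.765625.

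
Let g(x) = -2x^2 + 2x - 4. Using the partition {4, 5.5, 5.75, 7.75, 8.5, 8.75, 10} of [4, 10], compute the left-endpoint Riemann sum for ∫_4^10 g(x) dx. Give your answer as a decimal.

Subinterval widths: 1.5, 0.25, 2, 0.75, 0.25, 1.25.
Left endpoints: 4, 5.5, 5.75, 7.75, 8.5, 8.75.
g(4) = -28, g(5.5) = -53.5, g(5.75) = -58.625, g(7.75) = -108.625, g(8.5) = -131.5, g(8.75) = -139.625.
Sum = Σ Δx_i · g(x_i).
Sum = -461.5.

-461.5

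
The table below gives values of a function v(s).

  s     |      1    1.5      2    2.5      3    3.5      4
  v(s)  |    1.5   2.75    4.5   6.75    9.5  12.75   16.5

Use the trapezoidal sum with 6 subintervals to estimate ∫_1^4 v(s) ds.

Δs = 0.5.
T_6 = (0.5/2)·[1.5 + 2·2.75 + 2·4.5 + 2·6.75 + 2·9.5 + 2·12.75 + 16.5] = 22.625.

22.625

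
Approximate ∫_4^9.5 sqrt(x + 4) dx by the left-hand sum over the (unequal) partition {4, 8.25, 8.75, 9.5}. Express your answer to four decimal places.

16.4489

Subinterval widths: 4.25, 0.5, 0.75.
Left endpoints: 4, 8.25, 8.75.
f(4) ≈ 2.8284, f(8.25) ≈ 3.5000, f(8.75) ≈ 3.5707.
Sum = Σ Δx_i · f(x_i).
Sum ≈ 16.4489.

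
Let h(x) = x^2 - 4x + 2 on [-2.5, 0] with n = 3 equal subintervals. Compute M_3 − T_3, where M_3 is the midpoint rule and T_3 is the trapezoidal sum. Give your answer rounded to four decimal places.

M_3 ≈ 22.563657.
T_3 ≈ 22.997685.
M_3 − T_3 ≈ -0.4340.

-0.4340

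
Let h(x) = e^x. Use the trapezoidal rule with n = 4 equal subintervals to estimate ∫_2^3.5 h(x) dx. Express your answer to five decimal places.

Δx = (3.5 − 2)/4 = 0.375.
h(2) ≈ 7.38906, h(2.375) ≈ 10.75101, h(2.75) ≈ 15.64263, h(3.125) ≈ 22.75990, h(3.5) ≈ 33.11545.
T_4 = (Δx/2)·[h(x_0) + 2h(x_1) + 2h(x_2) + 2h(x_3) + h(x_4)].
Sum ≈ 26.02717.

26.02717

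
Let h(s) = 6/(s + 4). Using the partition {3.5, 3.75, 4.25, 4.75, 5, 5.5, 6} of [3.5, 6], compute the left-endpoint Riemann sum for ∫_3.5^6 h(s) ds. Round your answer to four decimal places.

Subinterval widths: 0.25, 0.5, 0.5, 0.25, 0.5, 0.5.
Left endpoints: 3.5, 3.75, 4.25, 4.75, 5, 5.5.
h(3.5) = 0.8, h(3.75) = 24/31, h(4.25) = 8/11, h(4.75) = 24/35, h(5) = 2/3, h(5.5) = 12/19.
Sum = Σ Δs_i · h(s_i).
Sum ≈ 1.7713.

1.7713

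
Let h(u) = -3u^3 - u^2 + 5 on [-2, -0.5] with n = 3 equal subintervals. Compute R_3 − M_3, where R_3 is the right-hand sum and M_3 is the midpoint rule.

-4.0078125

R_3 = 12.5.
M_3 = 16.5078125.
R_3 − M_3 = -4.0078125.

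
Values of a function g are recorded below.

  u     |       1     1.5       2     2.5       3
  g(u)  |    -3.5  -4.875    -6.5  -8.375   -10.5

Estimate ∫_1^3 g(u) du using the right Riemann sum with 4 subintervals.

-15.125

Δu = 0.5.
Sum = 0.5·[(-4.875) + (-6.5) + (-8.375) + (-10.5)] = -15.125.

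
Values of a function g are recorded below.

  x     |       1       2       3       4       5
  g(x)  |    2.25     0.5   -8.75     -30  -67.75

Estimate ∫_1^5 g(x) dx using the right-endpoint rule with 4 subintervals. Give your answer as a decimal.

Δx = 1.
Sum = 1·[0.5 + (-8.75) + (-30) + (-67.75)] = -106.

-106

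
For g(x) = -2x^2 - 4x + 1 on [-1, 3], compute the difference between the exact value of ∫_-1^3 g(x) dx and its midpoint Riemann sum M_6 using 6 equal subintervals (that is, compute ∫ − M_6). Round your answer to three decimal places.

Exact integral: ∫_-1^3 g(x) dx ≈ -30.66667.
M_6 ≈ -30.37037.
Error ≈ -30.66667 − (-30.37037) ≈ -0.296.

-0.296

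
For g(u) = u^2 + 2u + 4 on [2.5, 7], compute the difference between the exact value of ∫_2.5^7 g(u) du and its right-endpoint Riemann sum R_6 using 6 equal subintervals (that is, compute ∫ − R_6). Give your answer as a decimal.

-19.828125

Exact integral: ∫_2.5^7 g(u) du = 169.875.
R_6 = 189.703125.
Error = 169.875 − 189.703125 = -19.828125.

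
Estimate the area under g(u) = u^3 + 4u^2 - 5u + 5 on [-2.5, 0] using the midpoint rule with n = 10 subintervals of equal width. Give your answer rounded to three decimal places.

Δu = (0 − (-2.5))/10 = 0.25.
Midpoints: -2.375, -2.125, -1.875, -1.625, -1.375, -1.125, -0.875, -0.625, -0.375, -0.125.
g(-2.375) = 13333/512, g(-2.125) = 12335/512, g(-1.875) = 11185/512, g(-1.625) = 9931/512, g(-1.375) = 8621/512, g(-1.125) = 7303/512, g(-0.875) = 6025/512, g(-0.625) = 4835/512, g(-0.375) = 3781/512, g(-0.125) = 2911/512.
Sum = Δu · [g(-2.375) + g(-2.125) + g(-1.875) + ...].
Sum ≈ 39.189.

39.189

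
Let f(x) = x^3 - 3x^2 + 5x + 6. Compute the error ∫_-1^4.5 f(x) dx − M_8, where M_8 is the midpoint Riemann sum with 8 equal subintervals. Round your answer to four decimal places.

Exact integral: ∫_-1^4.5 f(x) dx = 91.265625.
M_8 ≈ 90.778198.
Error ≈ 91.265625 − 90.778198 ≈ 0.4874.

0.4874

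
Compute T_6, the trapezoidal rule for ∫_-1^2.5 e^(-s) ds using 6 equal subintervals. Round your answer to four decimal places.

2.7105

Δs = (2.5 − (-1))/6 = 7/12.
f(-1) ≈ 2.7183, f(-5/12) ≈ 1.5169, f(1/6) ≈ 0.8465, f(0.75) ≈ 0.4724, f(4/3) ≈ 0.2636, f(23/12) ≈ 0.1471, f(2.5) ≈ 0.0821.
T_6 = (Δs/2)·[f(s_0) + 2f(s_1) + ... + 2f(s_{5}) + f(s_6)].
Sum ≈ 2.7105.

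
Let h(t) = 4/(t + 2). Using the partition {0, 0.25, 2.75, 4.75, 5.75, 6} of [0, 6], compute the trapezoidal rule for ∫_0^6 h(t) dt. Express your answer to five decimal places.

5.86315

Subinterval widths: 0.25, 2.5, 2, 1, 0.25.
h(0) = 2, h(0.25) = 16/9, h(2.75) = 16/19, h(4.75) = 16/27, h(5.75) = 16/31, h(6) = 0.5.
On each subinterval the trapezoid contributes (Δt_i/2)·[h(t_{i-1}) + h(t_i)].
Sum ≈ 5.86315.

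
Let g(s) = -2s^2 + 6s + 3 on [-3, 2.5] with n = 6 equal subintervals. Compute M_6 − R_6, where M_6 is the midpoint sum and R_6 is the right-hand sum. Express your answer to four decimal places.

M_6 ≈ -19.396412.
R_6 ≈ -4.061343.
M_6 − R_6 ≈ -15.3351.

-15.3351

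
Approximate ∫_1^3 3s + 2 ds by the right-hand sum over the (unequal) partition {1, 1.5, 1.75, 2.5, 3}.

Subinterval widths: 0.5, 0.25, 0.75, 0.5.
Right endpoints: 1.5, 1.75, 2.5, 3.
f(1.5) = 6.5, f(1.75) = 7.25, f(2.5) = 9.5, f(3) = 11.
Sum = Σ Δs_i · f(s_i).
Sum = 17.6875.

17.6875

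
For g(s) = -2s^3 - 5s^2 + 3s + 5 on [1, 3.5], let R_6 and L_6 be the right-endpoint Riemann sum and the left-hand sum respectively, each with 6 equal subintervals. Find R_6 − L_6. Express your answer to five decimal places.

R_6 ≈ -143.8903356.
L_6 ≈ -88.6820023.
R_6 − L_6 ≈ -55.20833.

-55.20833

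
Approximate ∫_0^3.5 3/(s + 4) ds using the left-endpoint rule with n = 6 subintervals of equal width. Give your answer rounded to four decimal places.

1.9917

Δs = (3.5 − 0)/6 = 7/12.
Left endpoints: 0, 7/12, 7/6, 1.75, 7/3, 35/12.
f(0) = 0.75, f(7/12) = 36/55, f(7/6) = 18/31, f(1.75) = 12/23, f(7/3) = 9/19, f(35/12) = 36/83.
Sum = Δs · [f(0) + f(7/12) + f(7/6) + ...].
Sum ≈ 1.9917.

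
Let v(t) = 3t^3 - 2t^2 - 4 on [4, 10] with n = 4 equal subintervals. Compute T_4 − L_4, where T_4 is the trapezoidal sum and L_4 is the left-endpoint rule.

T_4 = 6797.25.
L_4 = 4817.25.
T_4 − L_4 = 1980.

1980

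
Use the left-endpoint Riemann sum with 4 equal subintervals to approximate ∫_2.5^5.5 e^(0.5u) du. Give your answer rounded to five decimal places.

Δu = (5.5 − 2.5)/4 = 0.75.
Left endpoints: 2.5, 3.25, 4, 4.75.
f(2.5) ≈ 3.49034, f(3.25) ≈ 5.07842, f(4) ≈ 7.38906, f(4.75) ≈ 10.75101.
Sum = Δu · [f(2.5) + f(3.25) + f(4) + f(4.75)].
Sum ≈ 20.03162.

20.03162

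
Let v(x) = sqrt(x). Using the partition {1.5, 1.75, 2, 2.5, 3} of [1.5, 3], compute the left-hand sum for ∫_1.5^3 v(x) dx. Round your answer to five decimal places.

Subinterval widths: 0.25, 0.25, 0.5, 0.5.
Left endpoints: 1.5, 1.75, 2, 2.5.
v(1.5) ≈ 1.22474, v(1.75) ≈ 1.32288, v(2) ≈ 1.41421, v(2.5) ≈ 1.58114.
Sum = Σ Δx_i · v(x_i).
Sum ≈ 2.13458.

2.13458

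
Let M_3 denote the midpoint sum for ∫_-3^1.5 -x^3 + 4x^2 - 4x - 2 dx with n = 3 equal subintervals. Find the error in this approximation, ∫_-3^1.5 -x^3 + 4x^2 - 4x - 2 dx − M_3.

Exact integral: ∫_-3^1.5 f(x) dx = 63.984375.
M_3 = 58.7109375.
Error = 63.984375 − 58.7109375 = 5.2734375.

5.2734375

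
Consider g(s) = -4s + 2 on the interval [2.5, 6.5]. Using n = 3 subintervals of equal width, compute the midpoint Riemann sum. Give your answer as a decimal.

Δs = (6.5 − 2.5)/3 = 4/3.
Midpoints: 19/6, 4.5, 35/6.
g(19/6) = -32/3, g(4.5) = -16, g(35/6) = -64/3.
Sum = Δs · [g(19/6) + g(4.5) + g(35/6)].
Sum = -64.

-64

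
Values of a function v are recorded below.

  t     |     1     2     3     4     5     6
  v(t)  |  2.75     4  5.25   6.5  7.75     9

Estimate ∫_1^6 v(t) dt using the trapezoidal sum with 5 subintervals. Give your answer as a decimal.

Δt = 1.
T_5 = (1/2)·[2.75 + 2·4 + 2·5.25 + 2·6.5 + 2·7.75 + 9] = 29.375.

29.375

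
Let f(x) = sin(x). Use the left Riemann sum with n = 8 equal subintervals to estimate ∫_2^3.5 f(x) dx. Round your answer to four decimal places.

Δx = (3.5 − 2)/8 = 0.1875.
Left endpoints: 2, 2.1875, 2.375, 2.5625, 2.75, 2.9375, 3.125, 3.3125.
f(2) ≈ 0.9093, f(2.1875) ≈ 0.8158, f(2.375) ≈ 0.6937, f(2.5625) ≈ 0.5473, f(2.75) ≈ 0.3817, f(2.9375) ≈ 0.2027, f(3.125) ≈ 0.0166, f(3.3125) ≈ -0.1701.
Sum = Δx · [f(2) + f(2.1875) + f(2.375) + ...].
Sum ≈ 0.6369.

0.6369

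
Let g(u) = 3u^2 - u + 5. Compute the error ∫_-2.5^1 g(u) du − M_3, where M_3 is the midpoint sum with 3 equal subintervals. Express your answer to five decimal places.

1.19097

Exact integral: ∫_-2.5^1 g(u) du = 36.75.
M_3 ≈ 35.5590278.
Error ≈ 36.75 − 35.5590278 ≈ 1.19097.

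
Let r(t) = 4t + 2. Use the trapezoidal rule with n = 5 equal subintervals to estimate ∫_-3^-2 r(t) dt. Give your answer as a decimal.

Δt = (-2 − (-3))/5 = 0.2.
r(-3) = -10, r(-2.8) = -9.2, r(-2.6) = -8.4, r(-2.4) = -7.6, r(-2.2) = -6.8, r(-2) = -6.
T_5 = (Δt/2)·[r(t_0) + 2r(t_1) + ... + 2r(t_{4}) + r(t_5)].
Sum = -8.

-8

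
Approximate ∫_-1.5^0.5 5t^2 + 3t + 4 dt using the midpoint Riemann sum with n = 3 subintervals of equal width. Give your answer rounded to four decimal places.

Δt = (0.5 − (-1.5))/3 = 2/3.
Midpoints: -7/6, -0.5, 1/6.
f(-7/6) = 263/36, f(-0.5) = 3.75, f(1/6) = 167/36.
Sum = Δt · [f(-7/6) + f(-0.5) + f(1/6)].
Sum ≈ 10.4630.

10.4630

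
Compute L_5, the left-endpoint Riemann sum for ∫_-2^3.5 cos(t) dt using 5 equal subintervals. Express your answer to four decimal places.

0.7872

Δt = (3.5 − (-2))/5 = 1.1.
Left endpoints: -2, -0.9, 0.2, 1.3, 2.4.
f(-2) ≈ -0.4161, f(-0.9) ≈ 0.6216, f(0.2) ≈ 0.9801, f(1.3) ≈ 0.2675, f(2.4) ≈ -0.7374.
Sum = Δt · [f(-2) + f(-0.9) + f(0.2) + f(1.3) + f(2.4)].
Sum ≈ 0.7872.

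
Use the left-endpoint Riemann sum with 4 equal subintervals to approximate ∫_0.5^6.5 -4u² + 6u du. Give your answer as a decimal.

-150

Δu = (6.5 − 0.5)/4 = 1.5.
Left endpoints: 0.5, 2, 3.5, 5.
f(0.5) = 2, f(2) = -4, f(3.5) = -28, f(5) = -70.
Sum = Δu · [f(0.5) + f(2) + f(3.5) + f(5)].
Sum = -150.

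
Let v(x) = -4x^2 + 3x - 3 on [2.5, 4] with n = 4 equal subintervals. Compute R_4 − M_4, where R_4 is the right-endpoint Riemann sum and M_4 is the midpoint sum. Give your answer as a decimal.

-6.6796875

R_4 = -60.984375.
M_4 = -54.3046875.
R_4 − M_4 = -6.6796875.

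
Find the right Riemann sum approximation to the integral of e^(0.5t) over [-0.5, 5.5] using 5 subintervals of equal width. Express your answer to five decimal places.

39.53249

Δt = (5.5 − (-0.5))/5 = 1.2.
Right endpoints: 0.7, 1.9, 3.1, 4.3, 5.5.
f(0.7) ≈ 1.41907, f(1.9) ≈ 2.58571, f(3.1) ≈ 4.71147, f(4.3) ≈ 8.58486, f(5.5) ≈ 15.64263.
Sum = Δt · [f(0.7) + f(1.9) + f(3.1) + f(4.3) + f(5.5)].
Sum ≈ 39.53249.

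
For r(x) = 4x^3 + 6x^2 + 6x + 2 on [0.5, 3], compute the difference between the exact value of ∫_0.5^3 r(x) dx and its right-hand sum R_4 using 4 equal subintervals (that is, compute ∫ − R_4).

Exact integral: ∫_0.5^3 r(x) dx = 165.9375.
R_4 = 225.01953125.
Error = 165.9375 − 225.01953125 = -59.08203125.

-59.08203125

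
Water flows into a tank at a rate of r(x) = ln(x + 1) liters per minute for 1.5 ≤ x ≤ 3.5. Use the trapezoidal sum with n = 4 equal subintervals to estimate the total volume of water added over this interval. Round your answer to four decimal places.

2.4739

Δx = (3.5 − 1.5)/4 = 0.5.
r(1.5) ≈ 0.9163, r(2) ≈ 1.0986, r(2.5) ≈ 1.2528, r(3) ≈ 1.3863, r(3.5) ≈ 1.5041.
T_4 = (Δx/2)·[r(x_0) + 2r(x_1) + 2r(x_2) + 2r(x_3) + r(x_4)].
Sum ≈ 2.4739.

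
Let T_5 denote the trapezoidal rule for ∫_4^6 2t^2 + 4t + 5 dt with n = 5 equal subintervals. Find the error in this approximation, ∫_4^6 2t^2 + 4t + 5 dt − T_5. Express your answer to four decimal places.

-0.1067

Exact integral: ∫_4^6 f(t) dt ≈ 151.333333.
T_5 = 151.44.
Error ≈ 151.333333 − 151.44 ≈ -0.1067.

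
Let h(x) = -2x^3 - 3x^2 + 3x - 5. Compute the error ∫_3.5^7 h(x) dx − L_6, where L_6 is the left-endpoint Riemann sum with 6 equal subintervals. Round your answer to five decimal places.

Exact integral: ∫_3.5^7 h(x) dx = -1387.96875.
L_6 ≈ -1190.6501736.
Error ≈ -1387.96875 − (-1190.6501736) ≈ -197.31858.

-197.31858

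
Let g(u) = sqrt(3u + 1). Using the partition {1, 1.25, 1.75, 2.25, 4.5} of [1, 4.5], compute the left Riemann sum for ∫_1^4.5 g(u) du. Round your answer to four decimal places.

9.1035

Subinterval widths: 0.25, 0.5, 0.5, 2.25.
Left endpoints: 1, 1.25, 1.75, 2.25.
g(1) ≈ 2.0000, g(1.25) ≈ 2.1794, g(1.75) ≈ 2.5000, g(2.25) ≈ 2.7839.
Sum = Σ Δu_i · g(u_i).
Sum ≈ 9.1035.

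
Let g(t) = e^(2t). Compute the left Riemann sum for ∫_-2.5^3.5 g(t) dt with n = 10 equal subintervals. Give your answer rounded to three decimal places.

283.596

Δt = (3.5 − (-2.5))/10 = 0.6.
Left endpoints: -2.5, -1.9, -1.3, -0.7, -0.1, 0.5, 1.1, 1.7, 2.3, 2.9.
g(-2.5) ≈ 0.007, g(-1.9) ≈ 0.022, g(-1.3) ≈ 0.074, g(-0.7) ≈ 0.247, g(-0.1) ≈ 0.819, g(0.5) ≈ 2.718, g(1.1) ≈ 9.025, g(1.7) ≈ 29.964, g(2.3) ≈ 99.484, g(2.9) ≈ 330.300.
Sum = Δt · [g(-2.5) + g(-1.9) + g(-1.3) + ...].
Sum ≈ 283.596.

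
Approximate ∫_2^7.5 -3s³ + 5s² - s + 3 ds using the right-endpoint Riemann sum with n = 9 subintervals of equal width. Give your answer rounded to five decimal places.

Δs = (7.5 − 2)/9 = 11/18.
Right endpoints: 47/18, 29/9, 23/6, 40/9, 91/18, 17/3, 113/18, 62/9, 7.5.
f(47/18) = -36797/1944, f(29/9) = -11828/243, f(23/6) = -6937/72, f(40/9) = -40351/243, f(91/18) = -509137/1944, f(17/3) = -388, f(113/18) = -1066199/1944, f(62/9) = -181613/243, f(7.5) = -988.875.
Sum = Δs · [f(47/18) + f(29/9) + f(23/6) + ...].
Sum ≈ -1995.04295.

-1995.04295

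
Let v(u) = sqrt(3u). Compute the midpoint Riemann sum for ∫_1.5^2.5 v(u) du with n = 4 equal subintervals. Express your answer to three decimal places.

2.443

Δu = (2.5 − 1.5)/4 = 0.25.
Midpoints: 1.625, 1.875, 2.125, 2.375.
v(1.625) ≈ 2.208, v(1.875) ≈ 2.372, v(2.125) ≈ 2.525, v(2.375) ≈ 2.669.
Sum = Δu · [v(1.625) + v(1.875) + v(2.125) + v(2.375)].
Sum ≈ 2.443.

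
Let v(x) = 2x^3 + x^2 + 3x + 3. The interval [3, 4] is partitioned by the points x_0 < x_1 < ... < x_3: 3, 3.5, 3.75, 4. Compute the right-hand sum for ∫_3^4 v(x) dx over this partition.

128.9453125

Subinterval widths: 0.5, 0.25, 0.25.
Right endpoints: 3.5, 3.75, 4.
v(3.5) = 111.5, v(3.75) = 133.78125, v(4) = 159.
Sum = Σ Δx_i · v(x_i).
Sum = 128.9453125.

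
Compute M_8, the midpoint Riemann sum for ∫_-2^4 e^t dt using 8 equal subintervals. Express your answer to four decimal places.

Δt = (4 − (-2))/8 = 0.75.
Midpoints: -1.625, -0.875, -0.125, 0.625, 1.375, 2.125, 2.875, 3.625.
f(-1.625) ≈ 0.1969, f(-0.875) ≈ 0.4169, f(-0.125) ≈ 0.8825, f(0.625) ≈ 1.8682, f(1.375) ≈ 3.9551, f(2.125) ≈ 8.3729, f(2.875) ≈ 17.7254, f(3.625) ≈ 37.5247.
Sum = Δt · [f(-1.625) + f(-0.875) + f(-0.125) + ...].
Sum ≈ 53.2070.

53.2070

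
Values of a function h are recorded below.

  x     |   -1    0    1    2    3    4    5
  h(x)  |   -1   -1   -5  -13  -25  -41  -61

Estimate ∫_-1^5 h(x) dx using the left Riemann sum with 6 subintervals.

-86

Δx = 1.
Sum = 1·[(-1) + (-1) + (-5) + (-13) + (-25) + (-41)] = -86.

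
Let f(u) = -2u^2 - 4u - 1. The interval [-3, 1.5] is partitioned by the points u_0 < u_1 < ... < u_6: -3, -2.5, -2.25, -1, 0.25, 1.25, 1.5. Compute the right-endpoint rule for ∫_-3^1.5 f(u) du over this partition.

-15.6875

Subinterval widths: 0.5, 0.25, 1.25, 1.25, 1, 0.25.
Right endpoints: -2.5, -2.25, -1, 0.25, 1.25, 1.5.
f(-2.5) = -3.5, f(-2.25) = -2.125, f(-1) = 1, f(0.25) = -2.125, f(1.25) = -9.125, f(1.5) = -11.5.
Sum = Σ Δu_i · f(u_i).
Sum = -15.6875.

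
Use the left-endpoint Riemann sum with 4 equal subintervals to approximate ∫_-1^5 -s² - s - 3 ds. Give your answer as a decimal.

Δs = (5 − (-1))/4 = 1.5.
Left endpoints: -1, 0.5, 2, 3.5.
f(-1) = -3, f(0.5) = -3.75, f(2) = -9, f(3.5) = -18.75.
Sum = Δs · [f(-1) + f(0.5) + f(2) + f(3.5)].
Sum = -51.75.

-51.75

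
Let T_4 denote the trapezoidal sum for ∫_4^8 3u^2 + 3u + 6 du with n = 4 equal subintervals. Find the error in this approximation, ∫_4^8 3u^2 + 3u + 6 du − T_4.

-2

Exact integral: ∫_4^8 f(u) du = 544.
T_4 = 546.
Error = 544 − 546 = -2.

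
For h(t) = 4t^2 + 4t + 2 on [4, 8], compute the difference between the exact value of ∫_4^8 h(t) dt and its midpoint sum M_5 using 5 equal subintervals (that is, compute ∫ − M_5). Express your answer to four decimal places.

0.8533

Exact integral: ∫_4^8 h(t) dt ≈ 701.333333.
M_5 = 700.48.
Error ≈ 701.333333 − 700.48 ≈ 0.8533.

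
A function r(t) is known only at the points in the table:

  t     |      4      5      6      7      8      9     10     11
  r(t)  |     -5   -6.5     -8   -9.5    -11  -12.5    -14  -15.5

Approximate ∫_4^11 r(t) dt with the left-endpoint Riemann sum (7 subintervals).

-66.5

Δt = 1.
Sum = 1·[(-5) + (-6.5) + (-8) + (-9.5) + (-11) + (-12.5) + (-14)] = -66.5.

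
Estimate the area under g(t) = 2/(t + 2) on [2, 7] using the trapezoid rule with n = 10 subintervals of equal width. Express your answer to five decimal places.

Δt = (7 − 2)/10 = 0.5.
g(2) = 0.5, g(2.5) = 4/9, g(3) = 0.4, g(3.5) = 4/11, g(4) = 1/3, g(4.5) = 4/13, g(5) = 2/7, g(5.5) = 4/15, g(6) = 0.25, g(6.5) = 4/17, g(7) = 2/9.
T_10 = (Δt/2)·[g(t_0) + 2g(t_1) + ... + 2g(t_{9}) + g(t_10)].
Sum ≈ 1.62395.

1.62395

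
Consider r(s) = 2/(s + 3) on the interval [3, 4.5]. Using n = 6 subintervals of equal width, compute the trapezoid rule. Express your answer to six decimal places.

0.446391

Δs = (4.5 − 3)/6 = 0.25.
r(3) = 1/3, r(3.25) = 0.32, r(3.5) = 4/13, r(3.75) = 8/27, r(4) = 2/7, r(4.25) = 8/29, r(4.5) = 4/15.
T_6 = (Δs/2)·[r(s_0) + 2r(s_1) + ... + 2r(s_{5}) + r(s_6)].
Sum ≈ 0.446391.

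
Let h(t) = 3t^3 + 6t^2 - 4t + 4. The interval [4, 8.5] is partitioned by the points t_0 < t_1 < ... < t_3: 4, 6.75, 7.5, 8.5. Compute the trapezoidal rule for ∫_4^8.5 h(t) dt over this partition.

4935.19921875

Subinterval widths: 2.75, 0.75, 1.
h(4) = 276, h(6.75) = 1173.015625, h(7.5) = 1577.125, h(8.5) = 2245.875.
On each subinterval the trapezoid contributes (Δt_i/2)·[h(t_{i-1}) + h(t_i)].
Sum = 4935.19921875.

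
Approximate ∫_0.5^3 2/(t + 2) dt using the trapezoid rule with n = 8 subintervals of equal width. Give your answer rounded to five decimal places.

Δt = (3 − 0.5)/8 = 0.3125.
f(0.5) = 0.8, f(0.8125) = 32/45, f(1.125) = 0.64, f(1.4375) = 32/55, f(1.75) = 8/15, f(2.0625) = 32/65, f(2.375) = 16/35, f(2.6875) = 32/75, f(3) = 0.4.
T_8 = (Δt/2)·[f(t_0) + 2f(t_1) + ... + 2f(t_{7}) + f(t_8)].
Sum ≈ 1.38824.

1.38824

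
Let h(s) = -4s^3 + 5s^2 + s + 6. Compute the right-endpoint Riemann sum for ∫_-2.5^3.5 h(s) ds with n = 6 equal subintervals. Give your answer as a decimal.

Δs = (3.5 − (-2.5))/6 = 1.
Right endpoints: -1.5, -0.5, 0.5, 1.5, 2.5, 3.5.
h(-1.5) = 29.25, h(-0.5) = 7.25, h(0.5) = 7.25, h(1.5) = 5.25, h(2.5) = -22.75, h(3.5) = -100.75.
Sum = Δs · [h(-1.5) + h(-0.5) + h(0.5) + ...].
Sum = -74.5.

-74.5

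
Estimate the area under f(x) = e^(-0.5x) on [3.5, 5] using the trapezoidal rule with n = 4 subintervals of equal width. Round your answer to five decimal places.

0.18391

Δx = (5 − 3.5)/4 = 0.375.
f(3.5) ≈ 0.17377, f(3.875) ≈ 0.14406, f(4.25) ≈ 0.11943, f(4.625) ≈ 0.09901, f(5) ≈ 0.08208.
T_4 = (Δx/2)·[f(x_0) + 2f(x_1) + 2f(x_2) + 2f(x_3) + f(x_4)].
Sum ≈ 0.18391.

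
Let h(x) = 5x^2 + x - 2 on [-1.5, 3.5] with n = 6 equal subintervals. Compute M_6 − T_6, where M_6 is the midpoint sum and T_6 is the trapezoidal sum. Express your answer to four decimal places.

-4.3403

M_6 ≈ 70.636574.
T_6 ≈ 74.976852.
M_6 − T_6 ≈ -4.3403.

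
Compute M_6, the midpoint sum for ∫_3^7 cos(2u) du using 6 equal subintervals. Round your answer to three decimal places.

Δu = (7 − 3)/6 = 2/3.
Midpoints: 10/3, 4, 14/3, 16/3, 6, 20/3.
f(10/3) ≈ 0.927, f(4) ≈ -0.146, f(14/3) ≈ -0.996, f(16/3) ≈ -0.323, f(6) ≈ 0.844, f(20/3) ≈ 0.720.
Sum = Δu · [f(10/3) + f(4) + f(14/3) + ...].
Sum ≈ 0.685.

0.685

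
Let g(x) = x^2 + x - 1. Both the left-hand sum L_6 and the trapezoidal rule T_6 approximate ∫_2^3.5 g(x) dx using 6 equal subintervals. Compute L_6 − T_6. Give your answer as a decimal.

-1.21875

L_6 = 13.046875.
T_6 = 14.265625.
L_6 − T_6 = -1.21875.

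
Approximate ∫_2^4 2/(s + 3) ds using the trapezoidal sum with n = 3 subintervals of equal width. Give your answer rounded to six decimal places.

0.674392

Δs = (4 − 2)/3 = 2/3.
f(2) = 0.4, f(8/3) = 6/17, f(10/3) = 6/19, f(4) = 2/7.
T_3 = (Δs/2)·[f(s_0) + 2f(s_1) + 2f(s_2) + f(s_3)].
Sum ≈ 0.674392.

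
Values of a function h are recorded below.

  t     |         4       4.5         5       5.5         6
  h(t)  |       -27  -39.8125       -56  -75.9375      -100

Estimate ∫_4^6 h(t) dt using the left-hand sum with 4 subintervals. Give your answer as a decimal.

-99.375

Δt = 0.5.
Sum = 0.5·[(-27) + (-39.8125) + (-56) + (-75.9375)] = -99.375.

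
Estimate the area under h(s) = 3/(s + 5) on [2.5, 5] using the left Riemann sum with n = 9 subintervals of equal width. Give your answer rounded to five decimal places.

Δs = (5 − 2.5)/9 = 5/18.
Left endpoints: 2.5, 25/9, 55/18, 10/3, 65/18, 35/9, 25/6, 40/9, 85/18.
h(2.5) = 0.4, h(25/9) = 27/70, h(55/18) = 54/145, h(10/3) = 0.36, h(65/18) = 54/155, h(35/9) = 0.3375, h(25/6) = 18/55, h(40/9) = 27/85, h(85/18) = 54/175.
Sum = Δs · [h(2.5) + h(25/9) + h(55/18) + ...].
Sum ≈ 0.87709.

0.87709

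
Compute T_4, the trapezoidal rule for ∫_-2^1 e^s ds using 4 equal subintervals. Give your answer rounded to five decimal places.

Δs = (1 − (-2))/4 = 0.75.
f(-2) ≈ 0.13534, f(-1.25) ≈ 0.28650, f(-0.5) ≈ 0.60653, f(0.25) ≈ 1.28403, f(1) ≈ 2.71828.
T_4 = (Δs/2)·[f(s_0) + 2f(s_1) + 2f(s_2) + 2f(s_3) + f(s_4)].
Sum ≈ 2.70290.

2.70290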